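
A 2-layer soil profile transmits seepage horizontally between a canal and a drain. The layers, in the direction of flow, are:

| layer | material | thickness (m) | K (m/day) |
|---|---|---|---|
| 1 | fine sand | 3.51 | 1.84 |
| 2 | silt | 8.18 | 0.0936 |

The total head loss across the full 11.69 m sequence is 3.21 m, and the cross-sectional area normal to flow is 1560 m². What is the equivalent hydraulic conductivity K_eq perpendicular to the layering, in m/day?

0.131

Flow is perpendicular to layering, so the layers act in series and the equivalent K is the thickness-weighted harmonic mean.
Total thickness L = 3.51 + 8.18 = 11.69 m.
Σ(b_i/K_i) = 3.51/1.84 + 8.18/0.0936 = 89.30 d.
K_eq = L / Σ(b_i/K_i) = 11.69 / 89.30 = 0.1309 m/day.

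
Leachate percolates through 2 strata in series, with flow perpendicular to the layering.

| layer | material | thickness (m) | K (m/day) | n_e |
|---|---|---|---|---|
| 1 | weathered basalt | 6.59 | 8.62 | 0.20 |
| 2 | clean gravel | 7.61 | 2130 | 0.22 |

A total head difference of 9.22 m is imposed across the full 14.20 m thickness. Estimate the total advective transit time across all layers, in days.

With flow normal to the layers, continuity requires the same specific discharge q through every layer.
Σ(b_i/K_i) = 6.59/8.62 + 7.61/2130 = 0.7681 d.
q = Δh / Σ(b_i/K_i) = 9.22 / 0.7681 = 12.00 m/day.
In each layer the seepage velocity is v_i = q/n_i, so the layer transit time is t_i = b_i·n_i / q:
  layer 1 (weathered basalt): t_1 = 6.59 × 0.20 / 12.00 = 0.1098 d
  layer 2 (clean gravel): t_2 = 7.61 × 0.22 / 12.00 = 0.1395 d
Total t = Σ t_i = 0.2493 days.

0.249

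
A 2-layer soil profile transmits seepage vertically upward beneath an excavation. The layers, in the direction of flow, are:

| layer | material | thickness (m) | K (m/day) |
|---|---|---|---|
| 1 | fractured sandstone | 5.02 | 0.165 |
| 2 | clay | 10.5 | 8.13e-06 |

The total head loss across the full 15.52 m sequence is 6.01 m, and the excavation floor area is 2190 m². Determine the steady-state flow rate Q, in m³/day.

Flow is perpendicular to layering, so the layers act in series and the equivalent K is the thickness-weighted harmonic mean.
Total thickness L = 5.02 + 10.5 = 15.52 m.
Σ(b_i/K_i) = 5.02/0.165 + 10.5/8.13e-06 = 1.292e+06 d.
K_eq = L / Σ(b_i/K_i) = 15.52 / 1.292e+06 = 1.202e-05 m/day.
Q = K_eq · A · (Δh/L) = 1.202e-05 × 2190 × (6.01/15.52) = 0.01019 m³/day.

0.0102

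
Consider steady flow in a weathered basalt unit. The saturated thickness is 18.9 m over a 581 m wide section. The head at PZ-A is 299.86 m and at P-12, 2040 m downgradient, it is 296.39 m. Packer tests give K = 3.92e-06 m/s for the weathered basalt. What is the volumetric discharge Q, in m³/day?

6.33

Convert K: 3.92e-06 m/s × 86400 = 0.3387 m/day.
Cross-sectional area A = 581 × 18.9 = 10981 m².
Hydraulic gradient i = (299.86 − 296.39) / 2040 = 3.47 / 2040 = 0.001701.
Darcy's law: Q = K · A · i = 0.3387 × 10981 × 0.001701 = 6.326 m³/day.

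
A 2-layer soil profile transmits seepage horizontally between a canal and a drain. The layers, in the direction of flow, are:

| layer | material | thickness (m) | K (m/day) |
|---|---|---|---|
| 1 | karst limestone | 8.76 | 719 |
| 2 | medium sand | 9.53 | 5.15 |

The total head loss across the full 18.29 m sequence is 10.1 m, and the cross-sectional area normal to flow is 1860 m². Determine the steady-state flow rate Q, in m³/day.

10100

Flow is perpendicular to layering, so the layers act in series and the equivalent K is the thickness-weighted harmonic mean.
Total thickness L = 8.76 + 9.53 = 18.29 m.
Σ(b_i/K_i) = 8.76/719 + 9.53/5.15 = 1.863 d.
K_eq = L / Σ(b_i/K_i) = 18.29 / 1.863 = 9.819 m/day.
Q = K_eq · A · (Δh/L) = 9.819 × 1860 × (10.1/18.29) = 10086 m³/day.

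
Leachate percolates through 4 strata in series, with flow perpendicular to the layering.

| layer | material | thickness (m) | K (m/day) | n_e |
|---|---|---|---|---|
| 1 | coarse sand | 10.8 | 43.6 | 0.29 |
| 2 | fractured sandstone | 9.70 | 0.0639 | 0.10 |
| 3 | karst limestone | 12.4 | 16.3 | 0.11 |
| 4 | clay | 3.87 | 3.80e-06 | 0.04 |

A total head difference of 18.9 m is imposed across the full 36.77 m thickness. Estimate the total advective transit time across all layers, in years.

829

With flow normal to the layers, continuity requires the same specific discharge q through every layer.
Σ(b_i/K_i) = 10.8/43.6 + 9.70/0.0639 + 12.4/16.3 + 3.87/3.80e-06 = 1.019e+06 d.
q = Δh / Σ(b_i/K_i) = 18.9 / 1.019e+06 = 1.856e-05 m/day.
In each layer the seepage velocity is v_i = q/n_i, so the layer transit time is t_i = b_i·n_i / q:
  layer 1 (coarse sand): t_1 = 10.8 × 0.29 / 1.856e-05 = 1.688e+05 d
  layer 2 (fractured sandstone): t_2 = 9.70 × 0.10 / 1.856e-05 = 52276 d
  layer 3 (karst limestone): t_3 = 12.4 × 0.11 / 1.856e-05 = 73510 d
  layer 4 (clay): t_4 = 3.87 × 0.04 / 1.856e-05 = 8343 d
Total t = Σ t_i = 3.029e+05 days = 829.4 years.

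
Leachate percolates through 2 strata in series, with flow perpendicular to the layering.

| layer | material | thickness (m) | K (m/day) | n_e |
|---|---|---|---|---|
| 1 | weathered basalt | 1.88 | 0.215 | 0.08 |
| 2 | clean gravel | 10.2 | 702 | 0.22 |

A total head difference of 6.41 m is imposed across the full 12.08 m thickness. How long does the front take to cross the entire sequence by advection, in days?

3.27

With flow normal to the layers, continuity requires the same specific discharge q through every layer.
Σ(b_i/K_i) = 1.88/0.215 + 10.2/702 = 8.759 d.
q = Δh / Σ(b_i/K_i) = 6.41 / 8.759 = 0.7318 m/day.
In each layer the seepage velocity is v_i = q/n_i, so the layer transit time is t_i = b_i·n_i / q:
  layer 1 (weathered basalt): t_1 = 1.88 × 0.08 / 0.7318 = 0.2055 d
  layer 2 (clean gravel): t_2 = 10.2 × 0.22 / 0.7318 = 3.066 d
Total t = Σ t_i = 3.272 days.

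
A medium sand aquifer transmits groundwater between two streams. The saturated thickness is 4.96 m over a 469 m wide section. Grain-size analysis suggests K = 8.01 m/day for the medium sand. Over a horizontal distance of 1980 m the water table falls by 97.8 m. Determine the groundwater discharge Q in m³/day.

920

Cross-sectional area A = 469 × 4.96 = 2326 m².
Hydraulic gradient i = Δh / L = 97.8 / 1980 = 0.04939.
Darcy's law: Q = K · A · i = 8.010 × 2326 × 0.04939 = 920.4 m³/day.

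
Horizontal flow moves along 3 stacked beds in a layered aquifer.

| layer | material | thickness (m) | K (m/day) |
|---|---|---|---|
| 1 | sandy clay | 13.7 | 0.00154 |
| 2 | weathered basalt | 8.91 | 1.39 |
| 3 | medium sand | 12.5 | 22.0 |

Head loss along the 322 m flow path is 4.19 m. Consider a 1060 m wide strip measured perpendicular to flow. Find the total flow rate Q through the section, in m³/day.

3960

Flow is parallel to layering, so each bed carries its own Darcy discharge and the transmissivities add.
Σ(K_i·b_i) = 0.00154×13.7 + 1.39×8.91 + 22.0×12.5 = 287.4 m²/day.
Hydraulic gradient i = Δh / L = 4.19 / 322 = 0.01301.
Q = Σ(K_i·b_i) · W · i = 287.4 × 1060 × 0.01301 = 3964 m³/day.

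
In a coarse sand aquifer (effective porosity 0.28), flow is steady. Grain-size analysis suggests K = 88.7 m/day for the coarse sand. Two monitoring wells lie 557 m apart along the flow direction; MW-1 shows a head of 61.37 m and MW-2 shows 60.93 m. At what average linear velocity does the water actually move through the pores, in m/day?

Hydraulic gradient i = (61.37 − 60.93) / 557 = 0.44 / 557 = 0.0007899.
Darcy flux q = K · i = 88.70 × 0.0007899 = 0.07007 m/day.
Seepage velocity v = q / n_e = 0.07007 / 0.28 = 0.2502 m/day.

0.250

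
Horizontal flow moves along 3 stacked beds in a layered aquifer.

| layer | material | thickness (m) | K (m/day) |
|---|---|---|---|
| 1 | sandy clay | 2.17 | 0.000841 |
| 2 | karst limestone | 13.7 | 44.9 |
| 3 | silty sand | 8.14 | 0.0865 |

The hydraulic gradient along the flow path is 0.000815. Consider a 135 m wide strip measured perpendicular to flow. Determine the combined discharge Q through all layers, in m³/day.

Flow is parallel to layering, so each bed carries its own Darcy discharge and the transmissivities add.
Σ(K_i·b_i) = 0.000841×2.17 + 44.9×13.7 + 0.0865×8.14 = 615.8 m²/day.
Hydraulic gradient i = 0.000815.
Q = Σ(K_i·b_i) · W · i = 615.8 × 135 × 0.0008150 = 67.76 m³/day.

67.8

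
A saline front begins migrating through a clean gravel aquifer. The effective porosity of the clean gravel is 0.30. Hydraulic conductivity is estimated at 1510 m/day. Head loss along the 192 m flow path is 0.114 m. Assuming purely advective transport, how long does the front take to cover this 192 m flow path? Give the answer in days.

64.2

Hydraulic gradient i = Δh / L = 0.114 / 192 = 0.0005937.
Darcy flux q = K · i = 1510 × 0.0005937 = 0.8966 m/day.
Seepage velocity v = q / n_e = 0.8966 / 0.30 = 2.989 m/day.
Travel time t = L / v = 192 / 2.989 = 64.25 days.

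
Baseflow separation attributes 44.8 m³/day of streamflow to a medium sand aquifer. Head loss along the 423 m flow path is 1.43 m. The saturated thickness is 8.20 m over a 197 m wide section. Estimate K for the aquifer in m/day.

8.20

Cross-sectional area A = 197 × 8.20 = 1615 m².
Hydraulic gradient i = Δh / L = 1.43 / 423 = 0.003381.
From Q = K·A·i, K = Q / (A·i) = 44.8 / (1615 × 0.003381) = 8.204 m/day.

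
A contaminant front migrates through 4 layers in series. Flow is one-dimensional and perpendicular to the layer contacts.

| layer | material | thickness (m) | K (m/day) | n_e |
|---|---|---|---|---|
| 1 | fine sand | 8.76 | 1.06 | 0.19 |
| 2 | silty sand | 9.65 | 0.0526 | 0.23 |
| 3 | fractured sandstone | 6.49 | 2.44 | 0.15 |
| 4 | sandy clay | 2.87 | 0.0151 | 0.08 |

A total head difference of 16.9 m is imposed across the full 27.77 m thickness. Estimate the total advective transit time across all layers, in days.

With flow normal to the layers, continuity requires the same specific discharge q through every layer.
Σ(b_i/K_i) = 8.76/1.06 + 9.65/0.0526 + 6.49/2.44 + 2.87/0.0151 = 384.5 d.
q = Δh / Σ(b_i/K_i) = 16.9 / 384.5 = 0.04396 m/day.
In each layer the seepage velocity is v_i = q/n_i, so the layer transit time is t_i = b_i·n_i / q:
  layer 1 (fine sand): t_1 = 8.76 × 0.19 / 0.04396 = 37.86 d
  layer 2 (silty sand): t_2 = 9.65 × 0.23 / 0.04396 = 50.49 d
  layer 3 (fractured sandstone): t_3 = 6.49 × 0.15 / 0.04396 = 22.15 d
  layer 4 (sandy clay): t_4 = 2.87 × 0.08 / 0.04396 = 5.223 d
Total t = Σ t_i = 115.7 days.

116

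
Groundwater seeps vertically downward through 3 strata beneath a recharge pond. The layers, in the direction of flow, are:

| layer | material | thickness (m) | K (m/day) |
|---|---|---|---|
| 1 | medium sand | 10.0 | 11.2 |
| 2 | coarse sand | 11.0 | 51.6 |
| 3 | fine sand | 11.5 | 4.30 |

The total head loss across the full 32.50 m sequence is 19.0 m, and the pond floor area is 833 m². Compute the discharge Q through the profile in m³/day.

Flow is perpendicular to layering, so the layers act in series and the equivalent K is the thickness-weighted harmonic mean.
Total thickness L = 10.0 + 11.0 + 11.5 = 32.50 m.
Σ(b_i/K_i) = 10.0/11.2 + 11.0/51.6 + 11.5/4.30 = 3.780 d.
K_eq = L / Σ(b_i/K_i) = 32.50 / 3.780 = 8.597 m/day.
Q = K_eq · A · (Δh/L) = 8.597 × 833 × (19.0/32.50) = 4187 m³/day.

4190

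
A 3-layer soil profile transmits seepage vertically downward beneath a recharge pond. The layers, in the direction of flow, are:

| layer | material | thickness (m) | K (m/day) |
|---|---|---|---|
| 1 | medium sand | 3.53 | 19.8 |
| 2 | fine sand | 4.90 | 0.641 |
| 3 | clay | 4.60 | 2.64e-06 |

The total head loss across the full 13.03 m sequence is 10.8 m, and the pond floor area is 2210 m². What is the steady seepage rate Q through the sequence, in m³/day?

Flow is perpendicular to layering, so the layers act in series and the equivalent K is the thickness-weighted harmonic mean.
Total thickness L = 3.53 + 4.90 + 4.60 = 13.03 m.
Σ(b_i/K_i) = 3.53/19.8 + 4.90/0.641 + 4.60/2.64e-06 = 1.742e+06 d.
K_eq = L / Σ(b_i/K_i) = 13.03 / 1.742e+06 = 7.478e-06 m/day.
Q = K_eq · A · (Δh/L) = 7.478e-06 × 2210 × (10.8/13.03) = 0.01370 m³/day.

0.0137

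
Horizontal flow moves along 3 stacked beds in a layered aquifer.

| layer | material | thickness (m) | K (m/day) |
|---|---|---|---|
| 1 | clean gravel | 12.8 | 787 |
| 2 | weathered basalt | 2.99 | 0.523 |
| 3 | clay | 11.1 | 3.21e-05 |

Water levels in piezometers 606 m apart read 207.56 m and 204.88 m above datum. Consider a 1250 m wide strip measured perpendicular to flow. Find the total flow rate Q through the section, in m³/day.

Flow is parallel to layering, so each bed carries its own Darcy discharge and the transmissivities add.
Σ(K_i·b_i) = 787×12.8 + 0.523×2.99 + 3.21e-05×11.1 = 10075 m²/day.
Hydraulic gradient i = (207.56 − 204.88) / 606 = 2.68 / 606 = 0.004422.
Q = Σ(K_i·b_i) · W · i = 10075 × 1250 × 0.004422 = 55696 m³/day.

55700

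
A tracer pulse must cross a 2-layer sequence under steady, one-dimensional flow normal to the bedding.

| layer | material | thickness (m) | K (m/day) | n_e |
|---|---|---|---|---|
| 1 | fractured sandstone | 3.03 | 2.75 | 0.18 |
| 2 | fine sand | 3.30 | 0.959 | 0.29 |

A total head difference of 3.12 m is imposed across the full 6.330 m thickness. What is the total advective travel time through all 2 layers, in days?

With flow normal to the layers, continuity requires the same specific discharge q through every layer.
Σ(b_i/K_i) = 3.03/2.75 + 3.30/0.959 = 4.543 d.
q = Δh / Σ(b_i/K_i) = 3.12 / 4.543 = 0.6868 m/day.
In each layer the seepage velocity is v_i = q/n_i, so the layer transit time is t_i = b_i·n_i / q:
  layer 1 (fractured sandstone): t_1 = 3.03 × 0.18 / 0.6868 = 0.7941 d
  layer 2 (fine sand): t_2 = 3.30 × 0.29 / 0.6868 = 1.393 d
Total t = Σ t_i = 2.188 days.

2.19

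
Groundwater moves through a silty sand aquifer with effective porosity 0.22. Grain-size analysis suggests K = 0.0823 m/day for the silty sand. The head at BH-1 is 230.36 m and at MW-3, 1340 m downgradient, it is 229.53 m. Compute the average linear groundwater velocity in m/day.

Hydraulic gradient i = (230.36 − 229.53) / 1340 = 0.83 / 1340 = 0.0006194.
Darcy flux q = K · i = 0.08230 × 0.0006194 = 5.098e-05 m/day.
Seepage velocity v = q / n_e = 5.098e-05 / 0.22 = 0.0002317 m/day.

0.000232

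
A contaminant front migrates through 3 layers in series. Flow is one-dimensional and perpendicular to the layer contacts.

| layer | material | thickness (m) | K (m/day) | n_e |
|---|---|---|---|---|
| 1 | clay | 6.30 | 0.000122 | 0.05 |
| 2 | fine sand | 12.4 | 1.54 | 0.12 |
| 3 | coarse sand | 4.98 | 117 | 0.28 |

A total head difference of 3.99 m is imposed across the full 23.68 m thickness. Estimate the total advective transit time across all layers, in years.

With flow normal to the layers, continuity requires the same specific discharge q through every layer.
Σ(b_i/K_i) = 6.30/0.000122 + 12.4/1.54 + 4.98/117 = 51647 d.
q = Δh / Σ(b_i/K_i) = 3.99 / 51647 = 7.725e-05 m/day.
In each layer the seepage velocity is v_i = q/n_i, so the layer transit time is t_i = b_i·n_i / q:
  layer 1 (clay): t_1 = 6.30 × 0.05 / 7.725e-05 = 4077 d
  layer 2 (fine sand): t_2 = 12.4 × 0.12 / 7.725e-05 = 19261 d
  layer 3 (coarse sand): t_3 = 4.98 × 0.28 / 7.725e-05 = 18049 d
Total t = Σ t_i = 41388 days = 113.3 years.

113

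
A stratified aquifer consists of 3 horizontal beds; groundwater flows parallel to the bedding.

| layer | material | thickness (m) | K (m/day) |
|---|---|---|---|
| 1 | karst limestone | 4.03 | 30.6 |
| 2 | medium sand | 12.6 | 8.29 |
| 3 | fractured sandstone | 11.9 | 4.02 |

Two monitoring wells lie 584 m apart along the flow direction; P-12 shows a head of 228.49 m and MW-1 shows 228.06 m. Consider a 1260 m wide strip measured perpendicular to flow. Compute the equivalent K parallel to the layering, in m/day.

Flow is parallel to layering, so each bed carries its own Darcy discharge and the transmissivities add.
Σ(K_i·b_i) = 30.6×4.03 + 8.29×12.6 + 4.02×11.9 = 275.6 m²/day.
Total thickness b = 28.53 m, so K_eq = Σ(K_i·b_i)/b = 9.660 m/day.

9.66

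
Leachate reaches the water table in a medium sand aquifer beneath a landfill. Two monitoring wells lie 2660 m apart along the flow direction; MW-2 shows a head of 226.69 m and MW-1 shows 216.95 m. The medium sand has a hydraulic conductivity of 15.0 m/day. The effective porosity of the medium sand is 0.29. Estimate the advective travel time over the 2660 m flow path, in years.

Hydraulic gradient i = (226.69 − 216.95) / 2660 = 9.74 / 2660 = 0.003662.
Darcy flux q = K · i = 15.00 × 0.003662 = 0.05492 m/day.
Seepage velocity v = q / n_e = 0.05492 / 0.29 = 0.1894 m/day.
Travel time t = L / v = 2660 / 0.1894 = 14045 days = 38.45 years.

38.5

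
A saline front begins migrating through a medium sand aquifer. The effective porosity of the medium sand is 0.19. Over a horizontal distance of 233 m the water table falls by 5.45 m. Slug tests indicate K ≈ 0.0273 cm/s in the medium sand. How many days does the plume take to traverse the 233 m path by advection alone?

Convert K: 0.0273 cm/s × 864 = 23.59 m/day.
Hydraulic gradient i = Δh / L = 5.45 / 233 = 0.02339.
Darcy flux q = K · i = 23.59 × 0.02339 = 0.5517 m/day.
Seepage velocity v = q / n_e = 0.5517 / 0.19 = 2.904 m/day.
Travel time t = L / v = 233 / 2.904 = 80.24 days.

80.2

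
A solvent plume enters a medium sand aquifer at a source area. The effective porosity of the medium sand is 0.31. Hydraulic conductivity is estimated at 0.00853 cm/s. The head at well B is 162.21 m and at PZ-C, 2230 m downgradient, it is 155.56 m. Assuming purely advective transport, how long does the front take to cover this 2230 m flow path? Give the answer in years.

86.1

Convert K: 0.00853 cm/s × 864 = 7.370 m/day.
Hydraulic gradient i = (162.21 − 155.56) / 2230 = 6.65 / 2230 = 0.002982.
Darcy flux q = K · i = 7.370 × 0.002982 = 0.02198 m/day.
Seepage velocity v = q / n_e = 0.02198 / 0.31 = 0.07090 m/day.
Travel time t = L / v = 2230 / 0.07090 = 31455 days = 86.12 years.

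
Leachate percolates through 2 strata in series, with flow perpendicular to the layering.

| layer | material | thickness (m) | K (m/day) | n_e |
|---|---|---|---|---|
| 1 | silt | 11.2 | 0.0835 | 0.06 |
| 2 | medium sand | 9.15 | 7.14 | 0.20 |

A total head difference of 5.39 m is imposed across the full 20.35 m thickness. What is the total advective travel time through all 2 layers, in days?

With flow normal to the layers, continuity requires the same specific discharge q through every layer.
Σ(b_i/K_i) = 11.2/0.0835 + 9.15/7.14 = 135.4 d.
q = Δh / Σ(b_i/K_i) = 5.39 / 135.4 = 0.03980 m/day.
In each layer the seepage velocity is v_i = q/n_i, so the layer transit time is t_i = b_i·n_i / q:
  layer 1 (silt): t_1 = 11.2 × 0.06 / 0.03980 = 16.88 d
  layer 2 (medium sand): t_2 = 9.15 × 0.20 / 0.03980 = 45.98 d
Total t = Σ t_i = 62.86 days.

62.9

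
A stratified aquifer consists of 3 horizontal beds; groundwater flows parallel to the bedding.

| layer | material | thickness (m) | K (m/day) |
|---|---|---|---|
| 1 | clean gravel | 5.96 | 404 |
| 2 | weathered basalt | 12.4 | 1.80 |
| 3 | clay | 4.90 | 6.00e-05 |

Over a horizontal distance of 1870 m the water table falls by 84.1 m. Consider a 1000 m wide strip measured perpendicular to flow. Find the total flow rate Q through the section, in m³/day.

109000

Flow is parallel to layering, so each bed carries its own Darcy discharge and the transmissivities add.
Σ(K_i·b_i) = 404×5.96 + 1.80×12.4 + 6.00e-05×4.90 = 2430 m²/day.
Hydraulic gradient i = Δh / L = 84.1 / 1870 = 0.04497.
Q = Σ(K_i·b_i) · W · i = 2430 × 1000 × 0.04497 = 1.093e+05 m³/day.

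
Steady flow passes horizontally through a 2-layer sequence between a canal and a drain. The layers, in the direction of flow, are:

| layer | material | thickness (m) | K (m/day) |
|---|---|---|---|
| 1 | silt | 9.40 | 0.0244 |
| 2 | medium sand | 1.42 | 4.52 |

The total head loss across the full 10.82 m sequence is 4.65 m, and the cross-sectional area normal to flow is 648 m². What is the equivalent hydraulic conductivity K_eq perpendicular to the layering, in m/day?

Flow is perpendicular to layering, so the layers act in series and the equivalent K is the thickness-weighted harmonic mean.
Total thickness L = 9.40 + 1.42 = 10.82 m.
Σ(b_i/K_i) = 9.40/0.0244 + 1.42/4.52 = 385.6 d.
K_eq = L / Σ(b_i/K_i) = 10.82 / 385.6 = 0.02806 m/day.

0.0281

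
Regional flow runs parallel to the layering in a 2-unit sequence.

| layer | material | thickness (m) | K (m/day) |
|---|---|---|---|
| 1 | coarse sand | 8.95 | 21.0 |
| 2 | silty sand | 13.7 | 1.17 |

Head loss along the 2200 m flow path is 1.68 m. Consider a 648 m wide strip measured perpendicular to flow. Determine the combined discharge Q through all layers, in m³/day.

Flow is parallel to layering, so each bed carries its own Darcy discharge and the transmissivities add.
Σ(K_i·b_i) = 21.0×8.95 + 1.17×13.7 = 204.0 m²/day.
Hydraulic gradient i = Δh / L = 1.68 / 2200 = 0.0007636.
Q = Σ(K_i·b_i) · W · i = 204.0 × 648 × 0.0007636 = 100.9 m³/day.

101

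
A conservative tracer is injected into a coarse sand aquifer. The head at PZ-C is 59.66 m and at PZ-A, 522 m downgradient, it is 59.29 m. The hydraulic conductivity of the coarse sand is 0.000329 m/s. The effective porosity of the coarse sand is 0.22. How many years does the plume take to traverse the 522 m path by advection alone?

Convert K: 0.000329 m/s × 86400 = 28.43 m/day.
Hydraulic gradient i = (59.66 − 59.29) / 522 = 0.37 / 522 = 0.0007088.
Darcy flux q = K · i = 28.43 × 0.0007088 = 0.02015 m/day.
Seepage velocity v = q / n_e = 0.02015 / 0.22 = 0.09158 m/day.
Travel time t = L / v = 522 / 0.09158 = 5700 days = 15.60 years.

15.6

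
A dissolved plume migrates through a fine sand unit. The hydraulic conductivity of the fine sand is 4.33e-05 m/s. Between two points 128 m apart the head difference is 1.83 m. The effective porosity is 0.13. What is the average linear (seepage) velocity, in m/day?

Convert K: 4.33e-05 m/s × 86400 = 3.741 m/day.
Hydraulic gradient i = Δh / L = 1.83 / 128 = 0.01430.
Darcy flux q = K · i = 3.741 × 0.01430 = 0.05349 m/day.
Seepage velocity v = q / n_e = 0.05349 / 0.13 = 0.4114 m/day.

0.411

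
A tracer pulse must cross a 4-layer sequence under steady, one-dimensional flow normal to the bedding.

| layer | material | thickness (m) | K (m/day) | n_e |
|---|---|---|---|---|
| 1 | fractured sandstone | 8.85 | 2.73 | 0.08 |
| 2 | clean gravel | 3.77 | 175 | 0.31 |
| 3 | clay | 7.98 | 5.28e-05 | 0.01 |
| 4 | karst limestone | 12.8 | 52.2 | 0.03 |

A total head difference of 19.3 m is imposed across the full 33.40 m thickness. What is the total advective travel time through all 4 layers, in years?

50.2

With flow normal to the layers, continuity requires the same specific discharge q through every layer.
Σ(b_i/K_i) = 8.85/2.73 + 3.77/175 + 7.98/5.28e-05 + 12.8/52.2 = 1.511e+05 d.
q = Δh / Σ(b_i/K_i) = 19.3 / 1.511e+05 = 0.0001277 m/day.
In each layer the seepage velocity is v_i = q/n_i, so the layer transit time is t_i = b_i·n_i / q:
  layer 1 (fractured sandstone): t_1 = 8.85 × 0.08 / 0.0001277 = 5544 d
  layer 2 (clean gravel): t_2 = 3.77 × 0.31 / 0.0001277 = 9152 d
  layer 3 (clay): t_3 = 7.98 × 0.01 / 0.0001277 = 624.9 d
  layer 4 (karst limestone): t_4 = 12.8 × 0.03 / 0.0001277 = 3007 d
Total t = Σ t_i = 18329 days = 50.18 years.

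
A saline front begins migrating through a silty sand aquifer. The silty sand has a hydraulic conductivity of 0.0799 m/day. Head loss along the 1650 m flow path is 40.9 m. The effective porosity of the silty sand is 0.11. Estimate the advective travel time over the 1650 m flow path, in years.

Hydraulic gradient i = Δh / L = 40.9 / 1650 = 0.02479.
Darcy flux q = K · i = 0.07990 × 0.02479 = 0.001981 m/day.
Seepage velocity v = q / n_e = 0.001981 / 0.11 = 0.01801 m/day.
Travel time t = L / v = 1650 / 0.01801 = 91641 days = 250.9 years.

251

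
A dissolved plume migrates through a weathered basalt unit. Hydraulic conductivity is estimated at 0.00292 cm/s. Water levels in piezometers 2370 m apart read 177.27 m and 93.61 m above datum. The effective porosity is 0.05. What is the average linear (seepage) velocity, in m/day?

Convert K: 0.00292 cm/s × 864 = 2.523 m/day.
Hydraulic gradient i = (177.27 − 93.61) / 2370 = 83.66 / 2370 = 0.03530.
Darcy flux q = K · i = 2.523 × 0.03530 = 0.08906 m/day.
Seepage velocity v = q / n_e = 0.08906 / 0.05 = 1.781 m/day.

1.78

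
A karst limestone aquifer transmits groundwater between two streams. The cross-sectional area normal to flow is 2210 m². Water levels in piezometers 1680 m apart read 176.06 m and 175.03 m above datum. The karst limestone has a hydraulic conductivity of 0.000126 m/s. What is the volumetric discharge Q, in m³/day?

14.8

Convert K: 0.000126 m/s × 86400 = 10.89 m/day.
Hydraulic gradient i = (176.06 − 175.03) / 1680 = 1.03 / 1680 = 0.0006131.
Darcy's law: Q = K · A · i = 10.89 × 2210 × 0.0006131 = 14.75 m³/day.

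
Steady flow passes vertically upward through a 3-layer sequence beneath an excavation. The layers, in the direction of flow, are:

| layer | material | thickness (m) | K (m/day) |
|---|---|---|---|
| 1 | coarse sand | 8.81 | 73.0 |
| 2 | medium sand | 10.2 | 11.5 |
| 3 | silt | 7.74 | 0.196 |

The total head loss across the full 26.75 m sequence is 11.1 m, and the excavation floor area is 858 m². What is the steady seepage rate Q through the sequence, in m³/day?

235

Flow is perpendicular to layering, so the layers act in series and the equivalent K is the thickness-weighted harmonic mean.
Total thickness L = 8.81 + 10.2 + 7.74 = 26.75 m.
Σ(b_i/K_i) = 8.81/73.0 + 10.2/11.5 + 7.74/0.196 = 40.50 d.
K_eq = L / Σ(b_i/K_i) = 26.75 / 40.50 = 0.6605 m/day.
Q = K_eq · A · (Δh/L) = 0.6605 × 858 × (11.1/26.75) = 235.2 m³/day.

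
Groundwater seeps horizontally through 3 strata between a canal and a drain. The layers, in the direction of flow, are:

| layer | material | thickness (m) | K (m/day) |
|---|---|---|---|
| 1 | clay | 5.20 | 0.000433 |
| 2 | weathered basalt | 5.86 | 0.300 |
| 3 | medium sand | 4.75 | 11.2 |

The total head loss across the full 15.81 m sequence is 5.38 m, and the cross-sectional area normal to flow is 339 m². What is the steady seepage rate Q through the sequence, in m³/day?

0.152

Flow is perpendicular to layering, so the layers act in series and the equivalent K is the thickness-weighted harmonic mean.
Total thickness L = 5.20 + 5.86 + 4.75 = 15.81 m.
Σ(b_i/K_i) = 5.20/0.000433 + 5.86/0.300 + 4.75/11.2 = 12029 d.
K_eq = L / Σ(b_i/K_i) = 15.81 / 12029 = 0.001314 m/day.
Q = K_eq · A · (Δh/L) = 0.001314 × 339 × (5.38/15.81) = 0.1516 m³/day.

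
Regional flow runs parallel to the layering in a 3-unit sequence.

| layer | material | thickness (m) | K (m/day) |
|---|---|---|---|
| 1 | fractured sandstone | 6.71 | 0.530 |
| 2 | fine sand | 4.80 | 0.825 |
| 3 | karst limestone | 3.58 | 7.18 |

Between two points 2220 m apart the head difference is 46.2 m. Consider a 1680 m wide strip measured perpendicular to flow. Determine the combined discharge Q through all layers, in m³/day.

Flow is parallel to layering, so each bed carries its own Darcy discharge and the transmissivities add.
Σ(K_i·b_i) = 0.530×6.71 + 0.825×4.80 + 7.18×3.58 = 33.22 m²/day.
Hydraulic gradient i = Δh / L = 46.2 / 2220 = 0.02081.
Q = Σ(K_i·b_i) · W · i = 33.22 × 1680 × 0.02081 = 1161 m³/day.

1160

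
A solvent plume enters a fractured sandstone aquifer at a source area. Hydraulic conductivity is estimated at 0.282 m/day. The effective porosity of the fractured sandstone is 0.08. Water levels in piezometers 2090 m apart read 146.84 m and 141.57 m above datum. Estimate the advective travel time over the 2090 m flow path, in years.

Hydraulic gradient i = (146.84 − 141.57) / 2090 = 5.27 / 2090 = 0.002522.
Darcy flux q = K · i = 0.2820 × 0.002522 = 0.0007111 m/day.
Seepage velocity v = q / n_e = 0.0007111 / 0.08 = 0.008888 m/day.
Travel time t = L / v = 2090 / 0.008888 = 2.351e+05 days = 643.8 years.

644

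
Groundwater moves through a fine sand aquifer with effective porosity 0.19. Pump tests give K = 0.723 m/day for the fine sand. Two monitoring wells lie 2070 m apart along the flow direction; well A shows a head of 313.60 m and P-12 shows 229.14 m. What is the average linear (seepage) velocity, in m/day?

Hydraulic gradient i = (313.60 − 229.14) / 2070 = 84.46 / 2070 = 0.04080.
Darcy flux q = K · i = 0.7230 × 0.04080 = 0.02950 m/day.
Seepage velocity v = q / n_e = 0.02950 / 0.19 = 0.1553 m/day.

0.155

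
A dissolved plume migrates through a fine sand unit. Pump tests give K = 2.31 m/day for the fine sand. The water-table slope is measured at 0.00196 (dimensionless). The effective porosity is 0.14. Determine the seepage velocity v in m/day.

Hydraulic gradient i = 0.00196.
Darcy flux q = K · i = 2.310 × 0.001960 = 0.004528 m/day.
Seepage velocity v = q / n_e = 0.004528 / 0.14 = 0.03234 m/day.

0.0323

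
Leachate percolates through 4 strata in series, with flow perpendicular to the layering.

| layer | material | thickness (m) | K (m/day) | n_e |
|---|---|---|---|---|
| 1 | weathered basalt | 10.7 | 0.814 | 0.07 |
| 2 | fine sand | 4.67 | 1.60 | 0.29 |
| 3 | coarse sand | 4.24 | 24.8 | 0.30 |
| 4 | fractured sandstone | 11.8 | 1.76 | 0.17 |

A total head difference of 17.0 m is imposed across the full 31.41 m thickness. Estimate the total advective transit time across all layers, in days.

With flow normal to the layers, continuity requires the same specific discharge q through every layer.
Σ(b_i/K_i) = 10.7/0.814 + 4.67/1.60 + 4.24/24.8 + 11.8/1.76 = 22.94 d.
q = Δh / Σ(b_i/K_i) = 17.0 / 22.94 = 0.7411 m/day.
In each layer the seepage velocity is v_i = q/n_i, so the layer transit time is t_i = b_i·n_i / q:
  layer 1 (weathered basalt): t_1 = 10.7 × 0.07 / 0.7411 = 1.011 d
  layer 2 (fine sand): t_2 = 4.67 × 0.29 / 0.7411 = 1.827 d
  layer 3 (coarse sand): t_3 = 4.24 × 0.30 / 0.7411 = 1.716 d
  layer 4 (fractured sandstone): t_4 = 11.8 × 0.17 / 0.7411 = 2.707 d
Total t = Σ t_i = 7.261 days.

7.26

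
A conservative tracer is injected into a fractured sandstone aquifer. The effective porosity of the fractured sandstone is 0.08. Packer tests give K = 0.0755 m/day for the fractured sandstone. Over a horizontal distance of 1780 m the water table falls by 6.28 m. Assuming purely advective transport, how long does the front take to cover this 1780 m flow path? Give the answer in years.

1460

Hydraulic gradient i = Δh / L = 6.28 / 1780 = 0.003528.
Darcy flux q = K · i = 0.07550 × 0.003528 = 0.0002664 m/day.
Seepage velocity v = q / n_e = 0.0002664 / 0.08 = 0.003330 m/day.
Travel time t = L / v = 1780 / 0.003330 = 5.346e+05 days = 1464 years.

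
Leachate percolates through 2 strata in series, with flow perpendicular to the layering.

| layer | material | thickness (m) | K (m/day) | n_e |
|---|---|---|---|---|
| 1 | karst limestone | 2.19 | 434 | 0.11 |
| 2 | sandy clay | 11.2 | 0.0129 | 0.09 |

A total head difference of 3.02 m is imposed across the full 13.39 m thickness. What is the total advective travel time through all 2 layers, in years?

0.983

With flow normal to the layers, continuity requires the same specific discharge q through every layer.
Σ(b_i/K_i) = 2.19/434 + 11.2/0.0129 = 868.2 d.
q = Δh / Σ(b_i/K_i) = 3.02 / 868.2 = 0.003478 m/day.
In each layer the seepage velocity is v_i = q/n_i, so the layer transit time is t_i = b_i·n_i / q:
  layer 1 (karst limestone): t_1 = 2.19 × 0.11 / 0.003478 = 69.26 d
  layer 2 (sandy clay): t_2 = 11.2 × 0.09 / 0.003478 = 289.8 d
Total t = Σ t_i = 359.0 days = 0.9830 years.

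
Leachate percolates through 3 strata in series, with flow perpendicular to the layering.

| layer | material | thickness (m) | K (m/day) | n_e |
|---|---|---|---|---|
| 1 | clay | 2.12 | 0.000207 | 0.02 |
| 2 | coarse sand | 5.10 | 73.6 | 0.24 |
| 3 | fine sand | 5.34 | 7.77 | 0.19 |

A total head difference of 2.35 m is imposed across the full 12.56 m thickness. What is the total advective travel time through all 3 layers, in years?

27.2

With flow normal to the layers, continuity requires the same specific discharge q through every layer.
Σ(b_i/K_i) = 2.12/0.000207 + 5.10/73.6 + 5.34/7.77 = 10242 d.
q = Δh / Σ(b_i/K_i) = 2.35 / 10242 = 0.0002294 m/day.
In each layer the seepage velocity is v_i = q/n_i, so the layer transit time is t_i = b_i·n_i / q:
  layer 1 (clay): t_1 = 2.12 × 0.02 / 0.0002294 = 184.8 d
  layer 2 (coarse sand): t_2 = 5.10 × 0.24 / 0.0002294 = 5335 d
  layer 3 (fine sand): t_3 = 5.34 × 0.19 / 0.0002294 = 4422 d
Total t = Σ t_i = 9942 days = 27.22 years.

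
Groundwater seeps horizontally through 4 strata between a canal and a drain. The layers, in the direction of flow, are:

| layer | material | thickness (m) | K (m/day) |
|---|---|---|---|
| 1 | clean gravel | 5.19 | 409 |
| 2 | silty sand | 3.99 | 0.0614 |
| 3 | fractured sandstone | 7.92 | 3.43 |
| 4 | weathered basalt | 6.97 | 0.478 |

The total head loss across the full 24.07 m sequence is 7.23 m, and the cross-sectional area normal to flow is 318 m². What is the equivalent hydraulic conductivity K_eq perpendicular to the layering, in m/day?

Flow is perpendicular to layering, so the layers act in series and the equivalent K is the thickness-weighted harmonic mean.
Total thickness L = 5.19 + 3.99 + 7.92 + 6.97 = 24.07 m.
Σ(b_i/K_i) = 5.19/409 + 3.99/0.0614 + 7.92/3.43 + 6.97/0.478 = 81.89 d.
K_eq = L / Σ(b_i/K_i) = 24.07 / 81.89 = 0.2939 m/day.

0.294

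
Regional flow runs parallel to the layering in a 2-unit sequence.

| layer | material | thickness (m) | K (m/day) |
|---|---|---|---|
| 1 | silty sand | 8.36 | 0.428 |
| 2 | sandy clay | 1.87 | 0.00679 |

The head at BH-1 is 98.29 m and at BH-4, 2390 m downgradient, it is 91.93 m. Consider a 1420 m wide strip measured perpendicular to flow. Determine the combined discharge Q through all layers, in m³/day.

13.6

Flow is parallel to layering, so each bed carries its own Darcy discharge and the transmissivities add.
Σ(K_i·b_i) = 0.428×8.36 + 0.00679×1.87 = 3.591 m²/day.
Hydraulic gradient i = (98.29 − 91.93) / 2390 = 6.36 / 2390 = 0.002661.
Q = Σ(K_i·b_i) · W · i = 3.591 × 1420 × 0.002661 = 13.57 m³/day.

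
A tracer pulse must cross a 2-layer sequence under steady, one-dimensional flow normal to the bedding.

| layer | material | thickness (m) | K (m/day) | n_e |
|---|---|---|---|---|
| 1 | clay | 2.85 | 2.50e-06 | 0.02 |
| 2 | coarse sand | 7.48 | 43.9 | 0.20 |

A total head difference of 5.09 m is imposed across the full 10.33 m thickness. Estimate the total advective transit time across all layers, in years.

952

With flow normal to the layers, continuity requires the same specific discharge q through every layer.
Σ(b_i/K_i) = 2.85/2.50e-06 + 7.48/43.9 = 1.140e+06 d.
q = Δh / Σ(b_i/K_i) = 5.09 / 1.140e+06 = 4.465e-06 m/day.
In each layer the seepage velocity is v_i = q/n_i, so the layer transit time is t_i = b_i·n_i / q:
  layer 1 (clay): t_1 = 2.85 × 0.02 / 4.465e-06 = 12766 d
  layer 2 (coarse sand): t_2 = 7.48 × 0.20 / 4.465e-06 = 3.351e+05 d
Total t = Σ t_i = 3.478e+05 days = 952.3 years.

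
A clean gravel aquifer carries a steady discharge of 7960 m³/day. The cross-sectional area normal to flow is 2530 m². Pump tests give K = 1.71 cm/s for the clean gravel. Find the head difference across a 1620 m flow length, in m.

Convert K: 1.71 cm/s × 864 = 1477 m/day.
From Q = K·A·i, i = Q / (K·A) = 7960 / (1477 × 2530) = 0.002130.
Head loss Δh = i · L = 0.002130 × 1620 = 3.450 m.

3.45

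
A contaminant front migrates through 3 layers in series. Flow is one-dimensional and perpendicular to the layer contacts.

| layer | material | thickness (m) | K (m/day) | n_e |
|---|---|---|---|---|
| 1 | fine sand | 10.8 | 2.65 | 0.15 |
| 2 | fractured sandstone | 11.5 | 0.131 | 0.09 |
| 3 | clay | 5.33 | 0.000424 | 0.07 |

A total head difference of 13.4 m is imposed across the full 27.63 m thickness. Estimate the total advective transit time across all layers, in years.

With flow normal to the layers, continuity requires the same specific discharge q through every layer.
Σ(b_i/K_i) = 10.8/2.65 + 11.5/0.131 + 5.33/0.000424 = 12663 d.
q = Δh / Σ(b_i/K_i) = 13.4 / 12663 = 0.001058 m/day.
In each layer the seepage velocity is v_i = q/n_i, so the layer transit time is t_i = b_i·n_i / q:
  layer 1 (fine sand): t_1 = 10.8 × 0.15 / 0.001058 = 1531 d
  layer 2 (fractured sandstone): t_2 = 11.5 × 0.09 / 0.001058 = 978.0 d
  layer 3 (clay): t_3 = 5.33 × 0.07 / 0.001058 = 352.6 d
Total t = Σ t_i = 2861 days = 7.834 years.

7.83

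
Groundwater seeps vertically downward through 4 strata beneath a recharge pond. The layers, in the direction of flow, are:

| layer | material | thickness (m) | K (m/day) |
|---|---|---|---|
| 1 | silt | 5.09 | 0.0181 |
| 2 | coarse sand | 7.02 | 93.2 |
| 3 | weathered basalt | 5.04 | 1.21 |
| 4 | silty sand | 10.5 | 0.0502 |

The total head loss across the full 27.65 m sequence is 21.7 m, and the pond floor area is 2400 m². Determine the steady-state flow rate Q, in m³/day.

Flow is perpendicular to layering, so the layers act in series and the equivalent K is the thickness-weighted harmonic mean.
Total thickness L = 5.09 + 7.02 + 5.04 + 10.5 = 27.65 m.
Σ(b_i/K_i) = 5.09/0.0181 + 7.02/93.2 + 5.04/1.21 + 10.5/0.0502 = 494.6 d.
K_eq = L / Σ(b_i/K_i) = 27.65 / 494.6 = 0.05590 m/day.
Q = K_eq · A · (Δh/L) = 0.05590 × 2400 × (21.7/27.65) = 105.3 m³/day.

105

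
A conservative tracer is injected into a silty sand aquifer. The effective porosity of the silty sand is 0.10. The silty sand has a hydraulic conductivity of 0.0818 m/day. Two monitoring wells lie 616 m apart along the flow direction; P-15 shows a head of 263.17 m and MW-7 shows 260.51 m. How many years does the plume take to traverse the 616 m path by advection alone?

477

Hydraulic gradient i = (263.17 − 260.51) / 616 = 2.66 / 616 = 0.004318.
Darcy flux q = K · i = 0.08180 × 0.004318 = 0.0003532 m/day.
Seepage velocity v = q / n_e = 0.0003532 / 0.10 = 0.003532 m/day.
Travel time t = L / v = 616 / 0.003532 = 1.744e+05 days = 477.5 years.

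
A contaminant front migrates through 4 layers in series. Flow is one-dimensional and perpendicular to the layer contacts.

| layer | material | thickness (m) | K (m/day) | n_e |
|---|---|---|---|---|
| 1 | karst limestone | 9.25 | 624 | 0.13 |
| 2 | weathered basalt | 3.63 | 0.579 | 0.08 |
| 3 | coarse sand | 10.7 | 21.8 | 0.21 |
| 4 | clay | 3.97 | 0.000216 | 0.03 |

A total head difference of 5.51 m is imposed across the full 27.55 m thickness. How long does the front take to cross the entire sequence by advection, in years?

With flow normal to the layers, continuity requires the same specific discharge q through every layer.
Σ(b_i/K_i) = 9.25/624 + 3.63/0.579 + 10.7/21.8 + 3.97/0.000216 = 18386 d.
q = Δh / Σ(b_i/K_i) = 5.51 / 18386 = 0.0002997 m/day.
In each layer the seepage velocity is v_i = q/n_i, so the layer transit time is t_i = b_i·n_i / q:
  layer 1 (karst limestone): t_1 = 9.25 × 0.13 / 0.0002997 = 4013 d
  layer 2 (weathered basalt): t_2 = 3.63 × 0.08 / 0.0002997 = 969.0 d
  layer 3 (coarse sand): t_3 = 10.7 × 0.21 / 0.0002997 = 7498 d
  layer 4 (clay): t_4 = 3.97 × 0.03 / 0.0002997 = 397.4 d
Total t = Σ t_i = 12877 days = 35.26 years.

35.3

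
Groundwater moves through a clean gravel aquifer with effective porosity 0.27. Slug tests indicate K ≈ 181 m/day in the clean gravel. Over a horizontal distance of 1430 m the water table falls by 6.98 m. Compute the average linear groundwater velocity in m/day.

Hydraulic gradient i = Δh / L = 6.98 / 1430 = 0.004881.
Darcy flux q = K · i = 181.0 × 0.004881 = 0.8835 m/day.
Seepage velocity v = q / n_e = 0.8835 / 0.27 = 3.272 m/day.

3.27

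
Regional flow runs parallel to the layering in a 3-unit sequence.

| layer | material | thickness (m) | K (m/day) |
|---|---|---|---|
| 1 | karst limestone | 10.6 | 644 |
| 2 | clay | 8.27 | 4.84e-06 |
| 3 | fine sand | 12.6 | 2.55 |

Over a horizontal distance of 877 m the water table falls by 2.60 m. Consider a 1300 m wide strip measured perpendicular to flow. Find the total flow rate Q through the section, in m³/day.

Flow is parallel to layering, so each bed carries its own Darcy discharge and the transmissivities add.
Σ(K_i·b_i) = 644×10.6 + 4.84e-06×8.27 + 2.55×12.6 = 6859 m²/day.
Hydraulic gradient i = Δh / L = 2.60 / 877 = 0.002965.
Q = Σ(K_i·b_i) · W · i = 6859 × 1300 × 0.002965 = 26433 m³/day.

26400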